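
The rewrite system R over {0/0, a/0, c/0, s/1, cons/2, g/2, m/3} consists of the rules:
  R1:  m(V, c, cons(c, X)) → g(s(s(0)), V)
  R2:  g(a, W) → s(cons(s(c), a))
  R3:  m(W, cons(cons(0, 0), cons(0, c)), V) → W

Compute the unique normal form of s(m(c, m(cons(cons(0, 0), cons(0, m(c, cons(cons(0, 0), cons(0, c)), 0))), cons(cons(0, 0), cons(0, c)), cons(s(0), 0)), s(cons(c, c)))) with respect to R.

s(c)

1. s(m(c, m(cons(cons(0, 0), cons(0, m(c, cons(cons(0, 0), cons(0, c)), 0))), cons(cons(0, 0), cons(0, c)), cons(s(0), 0)), s(cons(c, c))))  →  s(m(c, cons(cons(0, 0), cons(0, m(c, cons(cons(0, 0), cons(0, c)), 0))), s(cons(c, c))))   [R3 at 1.2]
2. s(m(c, cons(cons(0, 0), cons(0, m(c, cons(cons(0, 0), cons(0, c)), 0))), s(cons(c, c))))  →  s(m(c, cons(cons(0, 0), cons(0, c)), s(cons(c, c))))   [R3 at 1.2.2.2]
3. s(m(c, cons(cons(0, 0), cons(0, c)), s(cons(c, c))))  →  s(c)   [R3 at 1]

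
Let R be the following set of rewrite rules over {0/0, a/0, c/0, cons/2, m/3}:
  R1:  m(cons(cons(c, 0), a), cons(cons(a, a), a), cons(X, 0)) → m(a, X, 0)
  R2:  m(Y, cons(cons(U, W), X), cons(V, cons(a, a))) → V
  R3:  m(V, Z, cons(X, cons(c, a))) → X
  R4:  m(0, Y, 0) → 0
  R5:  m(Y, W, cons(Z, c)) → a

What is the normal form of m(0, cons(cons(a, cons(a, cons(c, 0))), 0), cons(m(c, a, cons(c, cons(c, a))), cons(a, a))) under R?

c

1. m(0, cons(cons(a, cons(a, cons(c, 0))), 0), cons(m(c, a, cons(c, cons(c, a))), cons(a, a)))  →  m(c, a, cons(c, cons(c, a)))   [R2 at ε]
2. m(c, a, cons(c, cons(c, a)))  →  c   [R3 at ε]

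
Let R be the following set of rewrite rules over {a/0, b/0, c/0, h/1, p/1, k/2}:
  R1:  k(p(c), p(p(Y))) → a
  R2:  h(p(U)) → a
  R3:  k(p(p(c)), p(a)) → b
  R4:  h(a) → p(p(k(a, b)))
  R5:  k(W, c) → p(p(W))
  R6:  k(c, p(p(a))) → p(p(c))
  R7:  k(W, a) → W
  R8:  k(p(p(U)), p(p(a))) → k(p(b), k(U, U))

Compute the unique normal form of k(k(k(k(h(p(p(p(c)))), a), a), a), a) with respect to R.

a

1. k(k(k(k(h(p(p(p(c)))), a), a), a), a)  →  k(k(k(h(p(p(p(c)))), a), a), a)   [R7 at ε]
2. k(k(k(h(p(p(p(c)))), a), a), a)  →  k(k(h(p(p(p(c)))), a), a)   [R7 at ε]
3. k(k(h(p(p(p(c)))), a), a)  →  k(h(p(p(p(c)))), a)   [R7 at ε]
4. k(h(p(p(p(c)))), a)  →  h(p(p(p(c))))   [R7 at ε]
5. h(p(p(p(c))))  →  a   [R2 at ε]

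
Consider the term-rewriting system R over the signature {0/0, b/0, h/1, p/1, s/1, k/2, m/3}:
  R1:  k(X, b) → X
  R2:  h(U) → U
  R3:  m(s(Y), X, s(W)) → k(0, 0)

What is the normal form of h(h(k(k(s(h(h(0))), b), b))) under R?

1. h(h(k(k(s(h(h(0))), b), b)))  →  h(k(k(s(h(h(0))), b), b))   [R2 at ε]
2. h(k(k(s(h(h(0))), b), b))  →  k(k(s(h(h(0))), b), b)   [R2 at ε]
3. k(k(s(h(h(0))), b), b)  →  k(s(h(h(0))), b)   [R1 at ε]
4. k(s(h(h(0))), b)  →  s(h(h(0)))   [R1 at ε]
5. s(h(h(0)))  →  s(h(0))   [R2 at 1]
6. s(h(0))  →  s(0)   [R2 at 1]

s(0)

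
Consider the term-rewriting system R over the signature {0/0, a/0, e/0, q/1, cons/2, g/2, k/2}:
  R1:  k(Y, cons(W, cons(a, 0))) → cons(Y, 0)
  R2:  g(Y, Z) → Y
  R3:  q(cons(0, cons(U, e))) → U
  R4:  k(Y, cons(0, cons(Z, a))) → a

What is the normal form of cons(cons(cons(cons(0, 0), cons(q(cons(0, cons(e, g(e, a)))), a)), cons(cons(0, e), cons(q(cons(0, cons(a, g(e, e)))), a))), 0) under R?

cons(cons(cons(cons(0, 0), cons(e, a)), cons(cons(0, e), cons(a, a))), 0)

1. cons(cons(cons(cons(0, 0), cons(q(cons(0, cons(e, g(e, a)))), a)), cons(cons(0, e), cons(q(cons(0, cons(a, g(e, e)))), a))), 0)  →  cons(cons(cons(cons(0, 0), cons(q(cons(0, cons(e, e))), a)), cons(cons(0, e), cons(q(cons(0, cons(a, g(e, e)))), a))), 0)   [R2 at 1.1.2.1.1.2.2]
2. cons(cons(cons(cons(0, 0), cons(q(cons(0, cons(e, e))), a)), cons(cons(0, e), cons(q(cons(0, cons(a, g(e, e)))), a))), 0)  →  cons(cons(cons(cons(0, 0), cons(e, a)), cons(cons(0, e), cons(q(cons(0, cons(a, g(e, e)))), a))), 0)   [R3 at 1.1.2.1]
3. cons(cons(cons(cons(0, 0), cons(e, a)), cons(cons(0, e), cons(q(cons(0, cons(a, g(e, e)))), a))), 0)  →  cons(cons(cons(cons(0, 0), cons(e, a)), cons(cons(0, e), cons(q(cons(0, cons(a, e))), a))), 0)   [R2 at 1.2.2.1.1.2.2]
4. cons(cons(cons(cons(0, 0), cons(e, a)), cons(cons(0, e), cons(q(cons(0, cons(a, e))), a))), 0)  →  cons(cons(cons(cons(0, 0), cons(e, a)), cons(cons(0, e), cons(a, a))), 0)   [R3 at 1.2.2.1]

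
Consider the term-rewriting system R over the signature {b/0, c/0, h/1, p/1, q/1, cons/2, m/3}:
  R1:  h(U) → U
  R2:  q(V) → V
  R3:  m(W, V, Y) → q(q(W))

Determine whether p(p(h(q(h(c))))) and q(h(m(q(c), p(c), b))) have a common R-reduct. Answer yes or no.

no — NF(t₁) = p(p(c)), NF(t₂) = c

Reduce t₁ = p(p(h(q(h(c))))):
1. p(p(h(q(h(c)))))  →  p(p(q(h(c))))   [R1 at 1.1]
2. p(p(q(h(c))))  →  p(p(h(c)))   [R2 at 1.1]
3. p(p(h(c)))  →  p(p(c))   [R1 at 1.1]

Reduce t₂ = q(h(m(q(c), p(c), b))):
1. q(h(m(q(c), p(c), b)))  →  h(m(q(c), p(c), b))   [R2 at ε]
2. h(m(q(c), p(c), b))  →  m(q(c), p(c), b)   [R1 at ε]
3. m(q(c), p(c), b)  →  q(q(q(c)))   [R3 at ε]
4. q(q(q(c)))  →  q(q(c))   [R2 at ε]
5. q(q(c))  →  q(c)   [R2 at ε]
6. q(c)  →  c   [R2 at ε]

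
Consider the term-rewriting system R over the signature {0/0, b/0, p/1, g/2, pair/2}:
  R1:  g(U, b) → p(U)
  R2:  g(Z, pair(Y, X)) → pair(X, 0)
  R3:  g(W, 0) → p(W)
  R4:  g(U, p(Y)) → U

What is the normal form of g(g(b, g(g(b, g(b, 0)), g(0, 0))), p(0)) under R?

1. g(g(b, g(g(b, g(b, 0)), g(0, 0))), p(0))  →  g(b, g(g(b, g(b, 0)), g(0, 0)))   [R4 at ε]
2. g(b, g(g(b, g(b, 0)), g(0, 0)))  →  g(b, g(g(b, p(b)), g(0, 0)))   [R3 at 2.1.2]
3. g(b, g(g(b, p(b)), g(0, 0)))  →  g(b, g(b, g(0, 0)))   [R4 at 2.1]
4. g(b, g(b, g(0, 0)))  →  g(b, g(b, p(0)))   [R3 at 2.2]
5. g(b, g(b, p(0)))  →  g(b, b)   [R4 at 2]
6. g(b, b)  →  p(b)   [R1 at ε]

p(b)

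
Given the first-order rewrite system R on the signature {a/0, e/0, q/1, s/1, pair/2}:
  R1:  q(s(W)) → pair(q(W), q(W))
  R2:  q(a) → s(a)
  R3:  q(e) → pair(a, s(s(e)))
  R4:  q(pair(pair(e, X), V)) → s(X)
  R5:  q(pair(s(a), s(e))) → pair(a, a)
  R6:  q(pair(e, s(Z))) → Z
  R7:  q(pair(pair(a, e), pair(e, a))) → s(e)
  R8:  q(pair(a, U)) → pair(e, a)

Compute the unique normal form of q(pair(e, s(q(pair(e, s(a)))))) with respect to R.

1. q(pair(e, s(q(pair(e, s(a))))))  →  q(pair(e, s(a)))   [R6 at ε]
2. q(pair(e, s(a)))  →  a   [R6 at ε]

a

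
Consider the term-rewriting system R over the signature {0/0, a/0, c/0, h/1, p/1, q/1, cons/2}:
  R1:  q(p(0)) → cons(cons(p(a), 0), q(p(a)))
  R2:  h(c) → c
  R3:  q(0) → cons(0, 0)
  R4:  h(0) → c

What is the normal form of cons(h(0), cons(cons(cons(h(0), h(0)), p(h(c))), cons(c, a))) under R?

1. cons(h(0), cons(cons(cons(h(0), h(0)), p(h(c))), cons(c, a)))  →  cons(c, cons(cons(cons(h(0), h(0)), p(h(c))), cons(c, a)))   [R4 at 1]
2. cons(c, cons(cons(cons(h(0), h(0)), p(h(c))), cons(c, a)))  →  cons(c, cons(cons(cons(c, h(0)), p(h(c))), cons(c, a)))   [R4 at 2.1.1.1]
3. cons(c, cons(cons(cons(c, h(0)), p(h(c))), cons(c, a)))  →  cons(c, cons(cons(cons(c, c), p(h(c))), cons(c, a)))   [R4 at 2.1.1.2]
4. cons(c, cons(cons(cons(c, c), p(h(c))), cons(c, a)))  →  cons(c, cons(cons(cons(c, c), p(c)), cons(c, a)))   [R2 at 2.1.2.1]

cons(c, cons(cons(cons(c, c), p(c)), cons(c, a)))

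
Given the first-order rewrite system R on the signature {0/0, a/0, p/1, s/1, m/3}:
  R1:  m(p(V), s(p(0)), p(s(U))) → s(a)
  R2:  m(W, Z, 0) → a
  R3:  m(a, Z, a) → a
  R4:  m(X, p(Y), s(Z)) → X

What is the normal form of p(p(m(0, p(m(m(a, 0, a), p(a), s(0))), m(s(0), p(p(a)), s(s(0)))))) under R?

p(p(0))

1. p(p(m(0, p(m(m(a, 0, a), p(a), s(0))), m(s(0), p(p(a)), s(s(0))))))  →  p(p(m(0, p(m(a, 0, a)), m(s(0), p(p(a)), s(s(0))))))   [R4 at 1.1.2.1]
2. p(p(m(0, p(m(a, 0, a)), m(s(0), p(p(a)), s(s(0))))))  →  p(p(m(0, p(a), m(s(0), p(p(a)), s(s(0))))))   [R3 at 1.1.2.1]
3. p(p(m(0, p(a), m(s(0), p(p(a)), s(s(0))))))  →  p(p(m(0, p(a), s(0))))   [R4 at 1.1.3]
4. p(p(m(0, p(a), s(0))))  →  p(p(0))   [R4 at 1.1]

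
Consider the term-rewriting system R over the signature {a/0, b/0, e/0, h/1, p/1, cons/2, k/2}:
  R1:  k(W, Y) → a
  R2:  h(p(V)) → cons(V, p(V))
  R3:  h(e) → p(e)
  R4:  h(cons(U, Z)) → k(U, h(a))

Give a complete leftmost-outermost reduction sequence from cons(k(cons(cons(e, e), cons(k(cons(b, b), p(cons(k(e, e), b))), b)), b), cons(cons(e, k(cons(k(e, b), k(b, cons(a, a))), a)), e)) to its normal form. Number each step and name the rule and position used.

1. cons(k(cons(cons(e, e), cons(k(cons(b, b), p(cons(k(e, e), b))), b)), b), cons(cons(e, k(cons(k(e, b), k(b, cons(a, a))), a)), e))  →  cons(a, cons(cons(e, k(cons(k(e, b), k(b, cons(a, a))), a)), e))   [R1 at 1]
2. cons(a, cons(cons(e, k(cons(k(e, b), k(b, cons(a, a))), a)), e))  →  cons(a, cons(cons(e, a), e))   [R1 at 2.1.2]

cons(a, cons(cons(e, a), e))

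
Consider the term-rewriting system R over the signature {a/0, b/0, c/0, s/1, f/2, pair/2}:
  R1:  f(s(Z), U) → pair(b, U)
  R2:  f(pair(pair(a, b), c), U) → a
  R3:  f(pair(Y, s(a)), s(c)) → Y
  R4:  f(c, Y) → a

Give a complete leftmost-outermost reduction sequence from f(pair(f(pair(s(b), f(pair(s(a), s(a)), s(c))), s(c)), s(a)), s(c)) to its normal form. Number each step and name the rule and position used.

1. f(pair(f(pair(s(b), f(pair(s(a), s(a)), s(c))), s(c)), s(a)), s(c))  →  f(pair(s(b), f(pair(s(a), s(a)), s(c))), s(c))   [R3 at ε]
2. f(pair(s(b), f(pair(s(a), s(a)), s(c))), s(c))  →  f(pair(s(b), s(a)), s(c))   [R3 at 1.2]
3. f(pair(s(b), s(a)), s(c))  →  s(b)   [R3 at ε]

s(b)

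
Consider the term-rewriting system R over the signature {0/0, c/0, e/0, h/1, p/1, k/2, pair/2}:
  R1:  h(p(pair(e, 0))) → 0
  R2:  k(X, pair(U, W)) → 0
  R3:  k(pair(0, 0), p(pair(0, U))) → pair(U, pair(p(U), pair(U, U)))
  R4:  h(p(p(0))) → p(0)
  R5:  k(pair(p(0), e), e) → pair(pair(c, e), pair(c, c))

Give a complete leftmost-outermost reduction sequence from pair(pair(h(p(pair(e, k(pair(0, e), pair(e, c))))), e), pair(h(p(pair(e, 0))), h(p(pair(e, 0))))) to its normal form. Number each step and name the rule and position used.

1. pair(pair(h(p(pair(e, k(pair(0, e), pair(e, c))))), e), pair(h(p(pair(e, 0))), h(p(pair(e, 0)))))  →  pair(pair(h(p(pair(e, 0))), e), pair(h(p(pair(e, 0))), h(p(pair(e, 0)))))   [R2 at 1.1.1.1.2]
2. pair(pair(h(p(pair(e, 0))), e), pair(h(p(pair(e, 0))), h(p(pair(e, 0)))))  →  pair(pair(0, e), pair(h(p(pair(e, 0))), h(p(pair(e, 0)))))   [R1 at 1.1]
3. pair(pair(0, e), pair(h(p(pair(e, 0))), h(p(pair(e, 0)))))  →  pair(pair(0, e), pair(0, h(p(pair(e, 0)))))   [R1 at 2.1]
4. pair(pair(0, e), pair(0, h(p(pair(e, 0)))))  →  pair(pair(0, e), pair(0, 0))   [R1 at 2.2]

pair(pair(0, e), pair(0, 0))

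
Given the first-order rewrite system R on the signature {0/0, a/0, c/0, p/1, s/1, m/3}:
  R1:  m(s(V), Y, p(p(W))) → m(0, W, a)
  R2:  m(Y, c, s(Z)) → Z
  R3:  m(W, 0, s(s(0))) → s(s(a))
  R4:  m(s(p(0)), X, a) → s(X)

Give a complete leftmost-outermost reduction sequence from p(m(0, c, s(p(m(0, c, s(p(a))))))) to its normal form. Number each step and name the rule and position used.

p(p(p(a)))

1. p(m(0, c, s(p(m(0, c, s(p(a)))))))  →  p(p(m(0, c, s(p(a)))))   [R2 at 1]
2. p(p(m(0, c, s(p(a)))))  →  p(p(p(a)))   [R2 at 1.1]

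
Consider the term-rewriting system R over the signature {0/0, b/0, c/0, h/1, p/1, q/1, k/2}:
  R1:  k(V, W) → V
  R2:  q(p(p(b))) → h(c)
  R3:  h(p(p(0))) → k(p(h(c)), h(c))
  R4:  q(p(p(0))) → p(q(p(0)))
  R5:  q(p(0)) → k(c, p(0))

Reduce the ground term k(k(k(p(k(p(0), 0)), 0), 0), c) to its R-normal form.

p(p(0))

1. k(k(k(p(k(p(0), 0)), 0), 0), c)  →  k(k(p(k(p(0), 0)), 0), 0)   [R1 at ε]
2. k(k(p(k(p(0), 0)), 0), 0)  →  k(p(k(p(0), 0)), 0)   [R1 at ε]
3. k(p(k(p(0), 0)), 0)  →  p(k(p(0), 0))   [R1 at ε]
4. p(k(p(0), 0))  →  p(p(0))   [R1 at 1]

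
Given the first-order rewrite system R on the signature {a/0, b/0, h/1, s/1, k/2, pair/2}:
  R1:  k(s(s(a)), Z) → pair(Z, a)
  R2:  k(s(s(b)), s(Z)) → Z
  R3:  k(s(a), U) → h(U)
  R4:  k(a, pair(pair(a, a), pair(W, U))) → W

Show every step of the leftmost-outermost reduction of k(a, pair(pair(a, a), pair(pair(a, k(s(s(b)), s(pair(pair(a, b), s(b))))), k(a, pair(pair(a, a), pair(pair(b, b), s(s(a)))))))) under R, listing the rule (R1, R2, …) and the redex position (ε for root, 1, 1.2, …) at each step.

pair(a, pair(pair(a, b), s(b)))

1. k(a, pair(pair(a, a), pair(pair(a, k(s(s(b)), s(pair(pair(a, b), s(b))))), k(a, pair(pair(a, a), pair(pair(b, b), s(s(a))))))))  →  pair(a, k(s(s(b)), s(pair(pair(a, b), s(b)))))   [R4 at ε]
2. pair(a, k(s(s(b)), s(pair(pair(a, b), s(b)))))  →  pair(a, pair(pair(a, b), s(b)))   [R2 at 2]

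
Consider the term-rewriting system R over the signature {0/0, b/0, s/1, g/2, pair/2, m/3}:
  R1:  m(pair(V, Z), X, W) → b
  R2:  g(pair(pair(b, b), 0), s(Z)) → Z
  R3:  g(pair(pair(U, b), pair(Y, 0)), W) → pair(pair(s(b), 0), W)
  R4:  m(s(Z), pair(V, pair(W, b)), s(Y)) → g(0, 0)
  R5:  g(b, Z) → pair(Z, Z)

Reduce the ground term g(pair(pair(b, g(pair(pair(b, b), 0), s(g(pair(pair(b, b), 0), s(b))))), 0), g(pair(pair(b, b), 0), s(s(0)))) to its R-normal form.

0

1. g(pair(pair(b, g(pair(pair(b, b), 0), s(g(pair(pair(b, b), 0), s(b))))), 0), g(pair(pair(b, b), 0), s(s(0))))  →  g(pair(pair(b, g(pair(pair(b, b), 0), s(b))), 0), g(pair(pair(b, b), 0), s(s(0))))   [R2 at 1.1.2]
2. g(pair(pair(b, g(pair(pair(b, b), 0), s(b))), 0), g(pair(pair(b, b), 0), s(s(0))))  →  g(pair(pair(b, b), 0), g(pair(pair(b, b), 0), s(s(0))))   [R2 at 1.1.2]
3. g(pair(pair(b, b), 0), g(pair(pair(b, b), 0), s(s(0))))  →  g(pair(pair(b, b), 0), s(0))   [R2 at 2]
4. g(pair(pair(b, b), 0), s(0))  →  0   [R2 at ε]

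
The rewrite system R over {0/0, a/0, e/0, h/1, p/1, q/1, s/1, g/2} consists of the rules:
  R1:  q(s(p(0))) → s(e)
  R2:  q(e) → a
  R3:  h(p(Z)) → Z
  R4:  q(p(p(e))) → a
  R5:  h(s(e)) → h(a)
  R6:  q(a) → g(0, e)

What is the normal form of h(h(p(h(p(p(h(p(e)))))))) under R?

1. h(h(p(h(p(p(h(p(e))))))))  →  h(h(p(p(h(p(e))))))   [R3 at 1]
2. h(h(p(p(h(p(e))))))  →  h(p(h(p(e))))   [R3 at 1]
3. h(p(h(p(e))))  →  h(p(e))   [R3 at ε]
4. h(p(e))  →  e   [R3 at ε]

e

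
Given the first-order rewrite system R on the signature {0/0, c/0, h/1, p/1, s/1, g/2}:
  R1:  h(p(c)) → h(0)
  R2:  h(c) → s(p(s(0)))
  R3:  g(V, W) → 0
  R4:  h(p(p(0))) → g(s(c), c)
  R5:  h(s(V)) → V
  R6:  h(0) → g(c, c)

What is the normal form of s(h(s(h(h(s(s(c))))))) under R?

1. s(h(s(h(h(s(s(c)))))))  →  s(h(h(s(s(c)))))   [R5 at 1]
2. s(h(h(s(s(c)))))  →  s(h(s(c)))   [R5 at 1.1]
3. s(h(s(c)))  →  s(c)   [R5 at 1]

s(c)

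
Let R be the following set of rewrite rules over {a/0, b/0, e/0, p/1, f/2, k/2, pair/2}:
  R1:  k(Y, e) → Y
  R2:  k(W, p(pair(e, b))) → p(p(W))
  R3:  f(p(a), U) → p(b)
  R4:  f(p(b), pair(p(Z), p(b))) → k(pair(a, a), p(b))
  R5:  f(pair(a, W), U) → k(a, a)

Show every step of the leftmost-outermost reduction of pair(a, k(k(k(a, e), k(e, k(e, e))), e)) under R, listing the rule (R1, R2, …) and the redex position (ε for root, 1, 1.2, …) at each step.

pair(a, a)

1. pair(a, k(k(k(a, e), k(e, k(e, e))), e))  →  pair(a, k(k(a, e), k(e, k(e, e))))   [R1 at 2]
2. pair(a, k(k(a, e), k(e, k(e, e))))  →  pair(a, k(a, k(e, k(e, e))))   [R1 at 2.1]
3. pair(a, k(a, k(e, k(e, e))))  →  pair(a, k(a, k(e, e)))   [R1 at 2.2.2]
4. pair(a, k(a, k(e, e)))  →  pair(a, k(a, e))   [R1 at 2.2]
5. pair(a, k(a, e))  →  pair(a, a)   [R1 at 2]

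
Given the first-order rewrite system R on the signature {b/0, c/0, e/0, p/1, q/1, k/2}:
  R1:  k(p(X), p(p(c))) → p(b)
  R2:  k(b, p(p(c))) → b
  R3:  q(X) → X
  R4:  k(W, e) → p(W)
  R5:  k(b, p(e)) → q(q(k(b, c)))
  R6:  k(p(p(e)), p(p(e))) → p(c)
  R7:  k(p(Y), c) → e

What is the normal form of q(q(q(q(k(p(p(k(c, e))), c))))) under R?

e

1. q(q(q(q(k(p(p(k(c, e))), c)))))  →  q(q(q(k(p(p(k(c, e))), c))))   [R3 at ε]
2. q(q(q(k(p(p(k(c, e))), c))))  →  q(q(k(p(p(k(c, e))), c)))   [R3 at ε]
3. q(q(k(p(p(k(c, e))), c)))  →  q(k(p(p(k(c, e))), c))   [R3 at ε]
4. q(k(p(p(k(c, e))), c))  →  k(p(p(k(c, e))), c)   [R3 at ε]
5. k(p(p(k(c, e))), c)  →  e   [R7 at ε]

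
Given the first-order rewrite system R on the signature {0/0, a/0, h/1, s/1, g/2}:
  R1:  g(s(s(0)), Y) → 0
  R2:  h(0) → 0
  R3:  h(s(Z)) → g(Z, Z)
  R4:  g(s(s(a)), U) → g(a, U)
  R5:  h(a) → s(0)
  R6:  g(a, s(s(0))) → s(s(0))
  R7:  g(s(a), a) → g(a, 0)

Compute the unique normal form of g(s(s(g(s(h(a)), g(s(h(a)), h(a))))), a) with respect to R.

1. g(s(s(g(s(h(a)), g(s(h(a)), h(a))))), a)  →  g(s(s(g(s(s(0)), g(s(h(a)), h(a))))), a)   [R5 at 1.1.1.1.1]
2. g(s(s(g(s(s(0)), g(s(h(a)), h(a))))), a)  →  g(s(s(0)), a)   [R1 at 1.1.1]
3. g(s(s(0)), a)  →  0   [R1 at ε]

0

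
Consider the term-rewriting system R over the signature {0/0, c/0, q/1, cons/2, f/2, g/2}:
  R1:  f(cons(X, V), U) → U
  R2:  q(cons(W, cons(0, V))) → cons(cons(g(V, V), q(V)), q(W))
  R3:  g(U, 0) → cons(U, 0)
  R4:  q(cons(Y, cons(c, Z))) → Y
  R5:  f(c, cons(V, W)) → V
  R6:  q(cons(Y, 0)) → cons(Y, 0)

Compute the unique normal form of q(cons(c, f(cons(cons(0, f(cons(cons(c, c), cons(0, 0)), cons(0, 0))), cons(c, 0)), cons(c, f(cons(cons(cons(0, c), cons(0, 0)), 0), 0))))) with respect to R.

1. q(cons(c, f(cons(cons(0, f(cons(cons(c, c), cons(0, 0)), cons(0, 0))), cons(c, 0)), cons(c, f(cons(cons(cons(0, c), cons(0, 0)), 0), 0)))))  →  q(cons(c, cons(c, f(cons(cons(cons(0, c), cons(0, 0)), 0), 0))))   [R1 at 1.2]
2. q(cons(c, cons(c, f(cons(cons(cons(0, c), cons(0, 0)), 0), 0))))  →  c   [R4 at ε]

c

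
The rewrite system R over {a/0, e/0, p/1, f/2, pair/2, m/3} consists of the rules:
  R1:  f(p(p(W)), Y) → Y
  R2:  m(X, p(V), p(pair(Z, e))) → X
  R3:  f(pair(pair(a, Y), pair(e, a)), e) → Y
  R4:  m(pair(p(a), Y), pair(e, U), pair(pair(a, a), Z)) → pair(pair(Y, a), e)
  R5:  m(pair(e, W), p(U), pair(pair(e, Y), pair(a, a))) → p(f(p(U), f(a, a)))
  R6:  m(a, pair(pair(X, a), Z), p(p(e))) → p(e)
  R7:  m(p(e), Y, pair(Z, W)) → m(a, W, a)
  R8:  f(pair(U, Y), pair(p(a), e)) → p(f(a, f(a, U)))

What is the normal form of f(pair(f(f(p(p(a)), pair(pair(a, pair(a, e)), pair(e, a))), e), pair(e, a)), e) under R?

e

1. f(pair(f(f(p(p(a)), pair(pair(a, pair(a, e)), pair(e, a))), e), pair(e, a)), e)  →  f(pair(f(pair(pair(a, pair(a, e)), pair(e, a)), e), pair(e, a)), e)   [R1 at 1.1.1]
2. f(pair(f(pair(pair(a, pair(a, e)), pair(e, a)), e), pair(e, a)), e)  →  f(pair(pair(a, e), pair(e, a)), e)   [R3 at 1.1]
3. f(pair(pair(a, e), pair(e, a)), e)  →  e   [R3 at ε]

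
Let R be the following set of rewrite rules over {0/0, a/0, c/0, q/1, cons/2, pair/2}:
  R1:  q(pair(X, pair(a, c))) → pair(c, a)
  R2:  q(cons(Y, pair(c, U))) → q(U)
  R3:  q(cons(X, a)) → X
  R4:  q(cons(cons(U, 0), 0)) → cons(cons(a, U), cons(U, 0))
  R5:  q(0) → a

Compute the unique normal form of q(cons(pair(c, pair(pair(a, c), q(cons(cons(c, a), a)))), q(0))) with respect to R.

pair(c, pair(pair(a, c), cons(c, a)))

1. q(cons(pair(c, pair(pair(a, c), q(cons(cons(c, a), a)))), q(0)))  →  q(cons(pair(c, pair(pair(a, c), cons(c, a))), q(0)))   [R3 at 1.1.2.2]
2. q(cons(pair(c, pair(pair(a, c), cons(c, a))), q(0)))  →  q(cons(pair(c, pair(pair(a, c), cons(c, a))), a))   [R5 at 1.2]
3. q(cons(pair(c, pair(pair(a, c), cons(c, a))), a))  →  pair(c, pair(pair(a, c), cons(c, a)))   [R3 at ε]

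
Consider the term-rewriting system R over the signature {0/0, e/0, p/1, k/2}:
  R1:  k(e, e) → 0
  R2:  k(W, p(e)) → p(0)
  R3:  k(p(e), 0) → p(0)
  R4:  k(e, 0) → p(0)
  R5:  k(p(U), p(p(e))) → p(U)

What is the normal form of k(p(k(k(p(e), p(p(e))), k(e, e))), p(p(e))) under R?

p(p(0))

1. k(p(k(k(p(e), p(p(e))), k(e, e))), p(p(e)))  →  p(k(k(p(e), p(p(e))), k(e, e)))   [R5 at ε]
2. p(k(k(p(e), p(p(e))), k(e, e)))  →  p(k(p(e), k(e, e)))   [R5 at 1.1]
3. p(k(p(e), k(e, e)))  →  p(k(p(e), 0))   [R1 at 1.2]
4. p(k(p(e), 0))  →  p(p(0))   [R3 at 1]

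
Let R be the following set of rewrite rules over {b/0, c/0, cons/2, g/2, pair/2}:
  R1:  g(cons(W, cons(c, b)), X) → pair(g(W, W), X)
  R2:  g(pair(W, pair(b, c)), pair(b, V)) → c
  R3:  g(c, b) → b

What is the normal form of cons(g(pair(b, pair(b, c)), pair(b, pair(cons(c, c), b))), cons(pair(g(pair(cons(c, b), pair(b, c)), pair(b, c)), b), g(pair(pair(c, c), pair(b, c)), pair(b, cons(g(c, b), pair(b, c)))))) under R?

cons(c, cons(pair(c, b), c))

1. cons(g(pair(b, pair(b, c)), pair(b, pair(cons(c, c), b))), cons(pair(g(pair(cons(c, b), pair(b, c)), pair(b, c)), b), g(pair(pair(c, c), pair(b, c)), pair(b, cons(g(c, b), pair(b, c))))))  →  cons(c, cons(pair(g(pair(cons(c, b), pair(b, c)), pair(b, c)), b), g(pair(pair(c, c), pair(b, c)), pair(b, cons(g(c, b), pair(b, c))))))   [R2 at 1]
2. cons(c, cons(pair(g(pair(cons(c, b), pair(b, c)), pair(b, c)), b), g(pair(pair(c, c), pair(b, c)), pair(b, cons(g(c, b), pair(b, c))))))  →  cons(c, cons(pair(c, b), g(pair(pair(c, c), pair(b, c)), pair(b, cons(g(c, b), pair(b, c))))))   [R2 at 2.1.1]
3. cons(c, cons(pair(c, b), g(pair(pair(c, c), pair(b, c)), pair(b, cons(g(c, b), pair(b, c))))))  →  cons(c, cons(pair(c, b), c))   [R2 at 2.2]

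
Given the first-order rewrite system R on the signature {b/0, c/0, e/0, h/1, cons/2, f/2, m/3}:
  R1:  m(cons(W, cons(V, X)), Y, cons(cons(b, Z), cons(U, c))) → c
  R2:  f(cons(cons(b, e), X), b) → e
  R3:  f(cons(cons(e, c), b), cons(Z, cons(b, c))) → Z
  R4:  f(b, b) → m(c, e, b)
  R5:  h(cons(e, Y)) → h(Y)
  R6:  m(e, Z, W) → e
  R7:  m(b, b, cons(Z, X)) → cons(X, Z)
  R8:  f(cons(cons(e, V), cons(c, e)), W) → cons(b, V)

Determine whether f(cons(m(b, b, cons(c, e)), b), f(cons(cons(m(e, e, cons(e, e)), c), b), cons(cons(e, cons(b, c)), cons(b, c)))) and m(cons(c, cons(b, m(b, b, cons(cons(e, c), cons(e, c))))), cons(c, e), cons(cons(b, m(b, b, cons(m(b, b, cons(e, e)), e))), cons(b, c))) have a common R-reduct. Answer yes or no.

Reduce t₁ = f(cons(m(b, b, cons(c, e)), b), f(cons(cons(m(e, e, cons(e, e)), c), b), cons(cons(e, cons(b, c)), cons(b, c)))):
1. f(cons(m(b, b, cons(c, e)), b), f(cons(cons(m(e, e, cons(e, e)), c), b), cons(cons(e, cons(b, c)), cons(b, c))))  →  f(cons(cons(e, c), b), f(cons(cons(m(e, e, cons(e, e)), c), b), cons(cons(e, cons(b, c)), cons(b, c))))   [R7 at 1.1]
2. f(cons(cons(e, c), b), f(cons(cons(m(e, e, cons(e, e)), c), b), cons(cons(e, cons(b, c)), cons(b, c))))  →  f(cons(cons(e, c), b), f(cons(cons(e, c), b), cons(cons(e, cons(b, c)), cons(b, c))))   [R6 at 2.1.1.1]
3. f(cons(cons(e, c), b), f(cons(cons(e, c), b), cons(cons(e, cons(b, c)), cons(b, c))))  →  f(cons(cons(e, c), b), cons(e, cons(b, c)))   [R3 at 2]
4. f(cons(cons(e, c), b), cons(e, cons(b, c)))  →  e   [R3 at ε]

Reduce t₂ = m(cons(c, cons(b, m(b, b, cons(cons(e, c), cons(e, c))))), cons(c, e), cons(cons(b, m(b, b, cons(m(b, b, cons(e, e)), e))), cons(b, c))):
1. m(cons(c, cons(b, m(b, b, cons(cons(e, c), cons(e, c))))), cons(c, e), cons(cons(b, m(b, b, cons(m(b, b, cons(e, e)), e))), cons(b, c)))  →  c   [R1 at ε]

no — NF(t₁) = e, NF(t₂) = c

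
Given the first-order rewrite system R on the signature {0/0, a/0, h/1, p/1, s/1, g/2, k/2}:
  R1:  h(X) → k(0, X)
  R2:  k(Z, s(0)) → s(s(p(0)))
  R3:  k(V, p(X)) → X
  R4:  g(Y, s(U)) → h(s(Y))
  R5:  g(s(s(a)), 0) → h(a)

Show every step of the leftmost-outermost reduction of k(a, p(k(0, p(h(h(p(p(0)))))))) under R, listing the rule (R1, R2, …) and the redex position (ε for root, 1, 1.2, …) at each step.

1. k(a, p(k(0, p(h(h(p(p(0))))))))  →  k(0, p(h(h(p(p(0))))))   [R3 at ε]
2. k(0, p(h(h(p(p(0))))))  →  h(h(p(p(0))))   [R3 at ε]
3. h(h(p(p(0))))  →  k(0, h(p(p(0))))   [R1 at ε]
4. k(0, h(p(p(0))))  →  k(0, k(0, p(p(0))))   [R1 at 2]
5. k(0, k(0, p(p(0))))  →  k(0, p(0))   [R3 at 2]
6. k(0, p(0))  →  0   [R3 at ε]

0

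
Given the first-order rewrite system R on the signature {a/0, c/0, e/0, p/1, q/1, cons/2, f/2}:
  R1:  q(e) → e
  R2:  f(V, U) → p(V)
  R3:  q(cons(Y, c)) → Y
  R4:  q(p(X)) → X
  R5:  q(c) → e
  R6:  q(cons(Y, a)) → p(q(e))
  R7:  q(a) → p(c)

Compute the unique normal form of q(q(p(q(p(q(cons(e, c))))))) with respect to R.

e

1. q(q(p(q(p(q(cons(e, c)))))))  →  q(q(p(q(cons(e, c)))))   [R4 at 1]
2. q(q(p(q(cons(e, c)))))  →  q(q(cons(e, c)))   [R4 at 1]
3. q(q(cons(e, c)))  →  q(e)   [R3 at 1]
4. q(e)  →  e   [R1 at ε]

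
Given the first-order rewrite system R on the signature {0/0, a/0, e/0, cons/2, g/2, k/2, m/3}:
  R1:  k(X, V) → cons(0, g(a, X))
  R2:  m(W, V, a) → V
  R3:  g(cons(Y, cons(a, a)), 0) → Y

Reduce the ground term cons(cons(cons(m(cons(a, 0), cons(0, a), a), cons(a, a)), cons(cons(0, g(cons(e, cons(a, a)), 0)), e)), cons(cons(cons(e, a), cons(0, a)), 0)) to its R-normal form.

1. cons(cons(cons(m(cons(a, 0), cons(0, a), a), cons(a, a)), cons(cons(0, g(cons(e, cons(a, a)), 0)), e)), cons(cons(cons(e, a), cons(0, a)), 0))  →  cons(cons(cons(cons(0, a), cons(a, a)), cons(cons(0, g(cons(e, cons(a, a)), 0)), e)), cons(cons(cons(e, a), cons(0, a)), 0))   [R2 at 1.1.1]
2. cons(cons(cons(cons(0, a), cons(a, a)), cons(cons(0, g(cons(e, cons(a, a)), 0)), e)), cons(cons(cons(e, a), cons(0, a)), 0))  →  cons(cons(cons(cons(0, a), cons(a, a)), cons(cons(0, e), e)), cons(cons(cons(e, a), cons(0, a)), 0))   [R3 at 1.2.1.2]

cons(cons(cons(cons(0, a), cons(a, a)), cons(cons(0, e), e)), cons(cons(cons(e, a), cons(0, a)), 0))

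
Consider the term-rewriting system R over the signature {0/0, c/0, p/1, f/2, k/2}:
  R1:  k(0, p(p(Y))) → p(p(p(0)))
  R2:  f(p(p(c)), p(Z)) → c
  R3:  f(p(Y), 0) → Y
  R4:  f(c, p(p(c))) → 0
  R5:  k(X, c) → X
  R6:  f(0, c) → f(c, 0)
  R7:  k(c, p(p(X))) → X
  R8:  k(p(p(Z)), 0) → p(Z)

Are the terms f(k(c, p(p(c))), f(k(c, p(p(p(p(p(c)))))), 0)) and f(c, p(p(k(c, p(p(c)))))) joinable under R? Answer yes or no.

Reduce t₁ = f(k(c, p(p(c))), f(k(c, p(p(p(p(p(c)))))), 0)):
1. f(k(c, p(p(c))), f(k(c, p(p(p(p(p(c)))))), 0))  →  f(c, f(k(c, p(p(p(p(p(c)))))), 0))   [R7 at 1]
2. f(c, f(k(c, p(p(p(p(p(c)))))), 0))  →  f(c, f(p(p(p(c))), 0))   [R7 at 2.1]
3. f(c, f(p(p(p(c))), 0))  →  f(c, p(p(c)))   [R3 at 2]
4. f(c, p(p(c)))  →  0   [R4 at ε]

Reduce t₂ = f(c, p(p(k(c, p(p(c)))))):
1. f(c, p(p(k(c, p(p(c))))))  →  f(c, p(p(c)))   [R7 at 2.1.1]
2. f(c, p(p(c)))  →  0   [R4 at ε]

yes — NF(t₁) = 0, NF(t₂) = 0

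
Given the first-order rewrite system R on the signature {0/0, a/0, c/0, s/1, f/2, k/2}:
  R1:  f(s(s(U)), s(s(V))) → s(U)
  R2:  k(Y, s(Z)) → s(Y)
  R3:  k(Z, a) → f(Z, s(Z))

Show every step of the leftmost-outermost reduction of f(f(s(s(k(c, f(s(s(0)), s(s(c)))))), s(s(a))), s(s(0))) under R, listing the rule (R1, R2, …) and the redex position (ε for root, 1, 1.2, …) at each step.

1. f(f(s(s(k(c, f(s(s(0)), s(s(c)))))), s(s(a))), s(s(0)))  →  f(s(k(c, f(s(s(0)), s(s(c))))), s(s(0)))   [R1 at 1]
2. f(s(k(c, f(s(s(0)), s(s(c))))), s(s(0)))  →  f(s(k(c, s(0))), s(s(0)))   [R1 at 1.1.2]
3. f(s(k(c, s(0))), s(s(0)))  →  f(s(s(c)), s(s(0)))   [R2 at 1.1]
4. f(s(s(c)), s(s(0)))  →  s(c)   [R1 at ε]

s(c)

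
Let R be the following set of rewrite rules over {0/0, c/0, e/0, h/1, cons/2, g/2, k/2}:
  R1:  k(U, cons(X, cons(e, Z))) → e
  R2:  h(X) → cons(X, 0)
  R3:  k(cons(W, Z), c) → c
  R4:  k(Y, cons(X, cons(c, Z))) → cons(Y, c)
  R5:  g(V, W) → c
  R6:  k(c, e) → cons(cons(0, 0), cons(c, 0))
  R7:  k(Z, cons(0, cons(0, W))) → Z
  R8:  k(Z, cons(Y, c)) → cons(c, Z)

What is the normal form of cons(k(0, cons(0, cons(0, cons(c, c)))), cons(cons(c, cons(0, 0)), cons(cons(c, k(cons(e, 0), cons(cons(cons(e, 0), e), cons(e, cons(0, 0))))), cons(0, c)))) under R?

cons(0, cons(cons(c, cons(0, 0)), cons(cons(c, e), cons(0, c))))

1. cons(k(0, cons(0, cons(0, cons(c, c)))), cons(cons(c, cons(0, 0)), cons(cons(c, k(cons(e, 0), cons(cons(cons(e, 0), e), cons(e, cons(0, 0))))), cons(0, c))))  →  cons(0, cons(cons(c, cons(0, 0)), cons(cons(c, k(cons(e, 0), cons(cons(cons(e, 0), e), cons(e, cons(0, 0))))), cons(0, c))))   [R7 at 1]
2. cons(0, cons(cons(c, cons(0, 0)), cons(cons(c, k(cons(e, 0), cons(cons(cons(e, 0), e), cons(e, cons(0, 0))))), cons(0, c))))  →  cons(0, cons(cons(c, cons(0, 0)), cons(cons(c, e), cons(0, c))))   [R1 at 2.2.1.2]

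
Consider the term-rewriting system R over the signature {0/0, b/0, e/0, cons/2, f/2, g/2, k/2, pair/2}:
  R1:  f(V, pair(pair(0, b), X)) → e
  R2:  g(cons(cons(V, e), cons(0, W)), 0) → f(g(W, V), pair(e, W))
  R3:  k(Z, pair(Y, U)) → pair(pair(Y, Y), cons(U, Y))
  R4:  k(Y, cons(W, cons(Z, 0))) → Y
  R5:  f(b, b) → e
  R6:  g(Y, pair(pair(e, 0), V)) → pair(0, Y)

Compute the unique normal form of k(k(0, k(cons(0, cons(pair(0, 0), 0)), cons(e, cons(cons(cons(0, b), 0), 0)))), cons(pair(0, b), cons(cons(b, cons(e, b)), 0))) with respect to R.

0

1. k(k(0, k(cons(0, cons(pair(0, 0), 0)), cons(e, cons(cons(cons(0, b), 0), 0)))), cons(pair(0, b), cons(cons(b, cons(e, b)), 0)))  →  k(0, k(cons(0, cons(pair(0, 0), 0)), cons(e, cons(cons(cons(0, b), 0), 0))))   [R4 at ε]
2. k(0, k(cons(0, cons(pair(0, 0), 0)), cons(e, cons(cons(cons(0, b), 0), 0))))  →  k(0, cons(0, cons(pair(0, 0), 0)))   [R4 at 2]
3. k(0, cons(0, cons(pair(0, 0), 0)))  →  0   [R4 at ε]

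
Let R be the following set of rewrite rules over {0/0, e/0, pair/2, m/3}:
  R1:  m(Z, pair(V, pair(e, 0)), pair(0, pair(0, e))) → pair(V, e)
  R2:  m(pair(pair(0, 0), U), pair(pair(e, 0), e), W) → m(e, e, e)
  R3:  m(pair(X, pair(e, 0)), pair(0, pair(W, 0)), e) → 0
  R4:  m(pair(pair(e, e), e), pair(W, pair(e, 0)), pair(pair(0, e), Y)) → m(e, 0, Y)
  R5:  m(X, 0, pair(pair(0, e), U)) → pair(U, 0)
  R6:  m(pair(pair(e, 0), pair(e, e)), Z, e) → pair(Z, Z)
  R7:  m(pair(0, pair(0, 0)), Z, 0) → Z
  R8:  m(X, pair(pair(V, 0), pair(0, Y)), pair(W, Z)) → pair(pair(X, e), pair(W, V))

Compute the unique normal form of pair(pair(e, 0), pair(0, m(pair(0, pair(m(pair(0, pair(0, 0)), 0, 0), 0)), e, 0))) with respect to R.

1. pair(pair(e, 0), pair(0, m(pair(0, pair(m(pair(0, pair(0, 0)), 0, 0), 0)), e, 0)))  →  pair(pair(e, 0), pair(0, m(pair(0, pair(0, 0)), e, 0)))   [R7 at 2.2.1.2.1]
2. pair(pair(e, 0), pair(0, m(pair(0, pair(0, 0)), e, 0)))  →  pair(pair(e, 0), pair(0, e))   [R7 at 2.2]

pair(pair(e, 0), pair(0, e))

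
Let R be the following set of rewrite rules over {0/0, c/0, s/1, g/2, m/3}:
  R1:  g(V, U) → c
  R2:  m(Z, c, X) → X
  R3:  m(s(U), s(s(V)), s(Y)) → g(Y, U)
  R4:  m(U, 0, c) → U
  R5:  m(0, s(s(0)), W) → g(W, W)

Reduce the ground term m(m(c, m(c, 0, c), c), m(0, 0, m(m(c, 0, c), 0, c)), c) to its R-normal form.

c

1. m(m(c, m(c, 0, c), c), m(0, 0, m(m(c, 0, c), 0, c)), c)  →  m(m(c, c, c), m(0, 0, m(m(c, 0, c), 0, c)), c)   [R4 at 1.2]
2. m(m(c, c, c), m(0, 0, m(m(c, 0, c), 0, c)), c)  →  m(c, m(0, 0, m(m(c, 0, c), 0, c)), c)   [R2 at 1]
3. m(c, m(0, 0, m(m(c, 0, c), 0, c)), c)  →  m(c, m(0, 0, m(c, 0, c)), c)   [R4 at 2.3]
4. m(c, m(0, 0, m(c, 0, c)), c)  →  m(c, m(0, 0, c), c)   [R4 at 2.3]
5. m(c, m(0, 0, c), c)  →  m(c, 0, c)   [R4 at 2]
6. m(c, 0, c)  →  c   [R4 at ε]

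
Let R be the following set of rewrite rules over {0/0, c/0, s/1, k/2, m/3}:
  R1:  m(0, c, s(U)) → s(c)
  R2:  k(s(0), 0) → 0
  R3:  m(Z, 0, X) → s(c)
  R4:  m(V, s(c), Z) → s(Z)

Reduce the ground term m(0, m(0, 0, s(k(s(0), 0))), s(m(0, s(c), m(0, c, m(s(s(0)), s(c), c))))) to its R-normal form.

s(s(s(s(c))))

1. m(0, m(0, 0, s(k(s(0), 0))), s(m(0, s(c), m(0, c, m(s(s(0)), s(c), c)))))  →  m(0, s(c), s(m(0, s(c), m(0, c, m(s(s(0)), s(c), c)))))   [R3 at 2]
2. m(0, s(c), s(m(0, s(c), m(0, c, m(s(s(0)), s(c), c)))))  →  s(s(m(0, s(c), m(0, c, m(s(s(0)), s(c), c)))))   [R4 at ε]
3. s(s(m(0, s(c), m(0, c, m(s(s(0)), s(c), c)))))  →  s(s(s(m(0, c, m(s(s(0)), s(c), c)))))   [R4 at 1.1]
4. s(s(s(m(0, c, m(s(s(0)), s(c), c)))))  →  s(s(s(m(0, c, s(c)))))   [R4 at 1.1.1.3]
5. s(s(s(m(0, c, s(c)))))  →  s(s(s(s(c))))   [R1 at 1.1.1]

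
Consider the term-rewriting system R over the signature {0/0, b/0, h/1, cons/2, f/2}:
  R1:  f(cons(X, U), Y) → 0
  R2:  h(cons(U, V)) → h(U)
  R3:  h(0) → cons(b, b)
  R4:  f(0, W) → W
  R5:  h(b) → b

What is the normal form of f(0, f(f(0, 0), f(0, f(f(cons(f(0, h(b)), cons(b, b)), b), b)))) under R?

1. f(0, f(f(0, 0), f(0, f(f(cons(f(0, h(b)), cons(b, b)), b), b))))  →  f(f(0, 0), f(0, f(f(cons(f(0, h(b)), cons(b, b)), b), b)))   [R4 at ε]
2. f(f(0, 0), f(0, f(f(cons(f(0, h(b)), cons(b, b)), b), b)))  →  f(0, f(0, f(f(cons(f(0, h(b)), cons(b, b)), b), b)))   [R4 at 1]
3. f(0, f(0, f(f(cons(f(0, h(b)), cons(b, b)), b), b)))  →  f(0, f(f(cons(f(0, h(b)), cons(b, b)), b), b))   [R4 at ε]
4. f(0, f(f(cons(f(0, h(b)), cons(b, b)), b), b))  →  f(f(cons(f(0, h(b)), cons(b, b)), b), b)   [R4 at ε]
5. f(f(cons(f(0, h(b)), cons(b, b)), b), b)  →  f(0, b)   [R1 at 1]
6. f(0, b)  →  b   [R4 at ε]

b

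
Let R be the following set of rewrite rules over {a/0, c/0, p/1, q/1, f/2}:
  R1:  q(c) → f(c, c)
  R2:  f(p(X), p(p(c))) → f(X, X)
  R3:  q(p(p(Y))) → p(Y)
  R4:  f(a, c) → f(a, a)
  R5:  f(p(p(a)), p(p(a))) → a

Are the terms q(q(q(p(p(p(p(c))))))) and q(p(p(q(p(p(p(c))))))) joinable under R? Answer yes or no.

no — NF(t₁) = p(c), NF(t₂) = p(p(p(c)))

Reduce t₁ = q(q(q(p(p(p(p(c))))))):
1. q(q(q(p(p(p(p(c)))))))  →  q(q(p(p(p(c)))))   [R3 at 1.1]
2. q(q(p(p(p(c)))))  →  q(p(p(c)))   [R3 at 1]
3. q(p(p(c)))  →  p(c)   [R3 at ε]

Reduce t₂ = q(p(p(q(p(p(p(c))))))):
1. q(p(p(q(p(p(p(c)))))))  →  p(q(p(p(p(c)))))   [R3 at ε]
2. p(q(p(p(p(c)))))  →  p(p(p(c)))   [R3 at 1]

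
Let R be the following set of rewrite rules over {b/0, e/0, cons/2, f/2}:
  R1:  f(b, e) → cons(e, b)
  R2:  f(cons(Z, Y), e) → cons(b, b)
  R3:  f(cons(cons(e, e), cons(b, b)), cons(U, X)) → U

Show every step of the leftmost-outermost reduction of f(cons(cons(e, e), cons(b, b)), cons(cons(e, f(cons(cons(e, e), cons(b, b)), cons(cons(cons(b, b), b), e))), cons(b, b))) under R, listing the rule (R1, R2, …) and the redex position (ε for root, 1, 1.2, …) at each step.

cons(e, cons(cons(b, b), b))

1. f(cons(cons(e, e), cons(b, b)), cons(cons(e, f(cons(cons(e, e), cons(b, b)), cons(cons(cons(b, b), b), e))), cons(b, b)))  →  cons(e, f(cons(cons(e, e), cons(b, b)), cons(cons(cons(b, b), b), e)))   [R3 at ε]
2. cons(e, f(cons(cons(e, e), cons(b, b)), cons(cons(cons(b, b), b), e)))  →  cons(e, cons(cons(b, b), b))   [R3 at 2]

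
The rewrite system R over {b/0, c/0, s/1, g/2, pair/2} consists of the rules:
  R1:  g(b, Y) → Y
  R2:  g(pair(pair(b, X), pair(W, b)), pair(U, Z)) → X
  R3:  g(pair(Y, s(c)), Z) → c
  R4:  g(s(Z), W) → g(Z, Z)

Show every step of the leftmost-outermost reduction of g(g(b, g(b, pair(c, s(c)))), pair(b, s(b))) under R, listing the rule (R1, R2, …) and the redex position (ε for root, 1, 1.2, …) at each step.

c

1. g(g(b, g(b, pair(c, s(c)))), pair(b, s(b)))  →  g(g(b, pair(c, s(c))), pair(b, s(b)))   [R1 at 1]
2. g(g(b, pair(c, s(c))), pair(b, s(b)))  →  g(pair(c, s(c)), pair(b, s(b)))   [R1 at 1]
3. g(pair(c, s(c)), pair(b, s(b)))  →  c   [R3 at ε]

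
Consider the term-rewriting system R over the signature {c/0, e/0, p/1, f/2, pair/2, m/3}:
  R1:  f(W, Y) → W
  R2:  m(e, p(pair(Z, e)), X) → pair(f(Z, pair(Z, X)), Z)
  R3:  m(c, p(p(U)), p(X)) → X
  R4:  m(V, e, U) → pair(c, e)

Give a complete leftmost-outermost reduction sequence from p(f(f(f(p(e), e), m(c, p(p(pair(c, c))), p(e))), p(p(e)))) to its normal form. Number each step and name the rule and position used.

p(p(e))

1. p(f(f(f(p(e), e), m(c, p(p(pair(c, c))), p(e))), p(p(e))))  →  p(f(f(p(e), e), m(c, p(p(pair(c, c))), p(e))))   [R1 at 1]
2. p(f(f(p(e), e), m(c, p(p(pair(c, c))), p(e))))  →  p(f(p(e), e))   [R1 at 1]
3. p(f(p(e), e))  →  p(p(e))   [R1 at 1]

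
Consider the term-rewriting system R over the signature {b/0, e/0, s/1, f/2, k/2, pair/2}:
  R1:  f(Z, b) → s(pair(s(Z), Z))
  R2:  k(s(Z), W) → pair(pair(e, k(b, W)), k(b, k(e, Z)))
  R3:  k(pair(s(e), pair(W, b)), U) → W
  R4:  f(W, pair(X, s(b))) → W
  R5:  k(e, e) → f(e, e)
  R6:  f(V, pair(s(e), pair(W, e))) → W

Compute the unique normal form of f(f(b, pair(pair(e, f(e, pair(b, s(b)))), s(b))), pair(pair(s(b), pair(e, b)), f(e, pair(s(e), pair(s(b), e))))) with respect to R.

1. f(f(b, pair(pair(e, f(e, pair(b, s(b)))), s(b))), pair(pair(s(b), pair(e, b)), f(e, pair(s(e), pair(s(b), e)))))  →  f(b, pair(pair(s(b), pair(e, b)), f(e, pair(s(e), pair(s(b), e)))))   [R4 at 1]
2. f(b, pair(pair(s(b), pair(e, b)), f(e, pair(s(e), pair(s(b), e)))))  →  f(b, pair(pair(s(b), pair(e, b)), s(b)))   [R6 at 2.2]
3. f(b, pair(pair(s(b), pair(e, b)), s(b)))  →  b   [R4 at ε]

b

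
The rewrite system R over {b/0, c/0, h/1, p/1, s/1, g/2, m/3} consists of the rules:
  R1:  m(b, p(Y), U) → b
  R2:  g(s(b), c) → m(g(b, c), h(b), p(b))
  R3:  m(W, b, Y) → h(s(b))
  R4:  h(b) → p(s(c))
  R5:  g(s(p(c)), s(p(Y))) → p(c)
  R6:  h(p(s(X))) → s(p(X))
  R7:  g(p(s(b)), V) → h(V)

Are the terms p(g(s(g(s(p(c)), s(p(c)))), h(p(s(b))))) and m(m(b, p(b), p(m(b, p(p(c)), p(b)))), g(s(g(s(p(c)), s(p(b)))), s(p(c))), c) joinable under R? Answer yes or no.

no — NF(t₁) = p(p(c)), NF(t₂) = b

Reduce t₁ = p(g(s(g(s(p(c)), s(p(c)))), h(p(s(b))))):
1. p(g(s(g(s(p(c)), s(p(c)))), h(p(s(b)))))  →  p(g(s(p(c)), h(p(s(b)))))   [R5 at 1.1.1]
2. p(g(s(p(c)), h(p(s(b)))))  →  p(g(s(p(c)), s(p(b))))   [R6 at 1.2]
3. p(g(s(p(c)), s(p(b))))  →  p(p(c))   [R5 at 1]

Reduce t₂ = m(m(b, p(b), p(m(b, p(p(c)), p(b)))), g(s(g(s(p(c)), s(p(b)))), s(p(c))), c):
1. m(m(b, p(b), p(m(b, p(p(c)), p(b)))), g(s(g(s(p(c)), s(p(b)))), s(p(c))), c)  →  m(b, g(s(g(s(p(c)), s(p(b)))), s(p(c))), c)   [R1 at 1]
2. m(b, g(s(g(s(p(c)), s(p(b)))), s(p(c))), c)  →  m(b, g(s(p(c)), s(p(c))), c)   [R5 at 2.1.1]
3. m(b, g(s(p(c)), s(p(c))), c)  →  m(b, p(c), c)   [R5 at 2]
4. m(b, p(c), c)  →  b   [R1 at ε]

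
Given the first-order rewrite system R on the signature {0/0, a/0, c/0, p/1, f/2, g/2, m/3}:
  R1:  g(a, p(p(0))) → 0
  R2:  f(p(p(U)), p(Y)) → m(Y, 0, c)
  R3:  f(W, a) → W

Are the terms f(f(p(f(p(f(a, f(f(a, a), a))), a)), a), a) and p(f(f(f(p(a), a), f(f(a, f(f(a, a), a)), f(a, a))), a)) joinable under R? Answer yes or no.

yes — NF(t₁) = p(p(a)), NF(t₂) = p(p(a))

Reduce t₁ = f(f(p(f(p(f(a, f(f(a, a), a))), a)), a), a):
1. f(f(p(f(p(f(a, f(f(a, a), a))), a)), a), a)  →  f(p(f(p(f(a, f(f(a, a), a))), a)), a)   [R3 at ε]
2. f(p(f(p(f(a, f(f(a, a), a))), a)), a)  →  p(f(p(f(a, f(f(a, a), a))), a))   [R3 at ε]
3. p(f(p(f(a, f(f(a, a), a))), a))  →  p(p(f(a, f(f(a, a), a))))   [R3 at 1]
4. p(p(f(a, f(f(a, a), a))))  →  p(p(f(a, f(a, a))))   [R3 at 1.1.2]
5. p(p(f(a, f(a, a))))  →  p(p(f(a, a)))   [R3 at 1.1.2]
6. p(p(f(a, a)))  →  p(p(a))   [R3 at 1.1]

Reduce t₂ = p(f(f(f(p(a), a), f(f(a, f(f(a, a), a)), f(a, a))), a)):
1. p(f(f(f(p(a), a), f(f(a, f(f(a, a), a)), f(a, a))), a))  →  p(f(f(p(a), a), f(f(a, f(f(a, a), a)), f(a, a))))   [R3 at 1]
2. p(f(f(p(a), a), f(f(a, f(f(a, a), a)), f(a, a))))  →  p(f(p(a), f(f(a, f(f(a, a), a)), f(a, a))))   [R3 at 1.1]
3. p(f(p(a), f(f(a, f(f(a, a), a)), f(a, a))))  →  p(f(p(a), f(f(a, f(a, a)), f(a, a))))   [R3 at 1.2.1.2]
4. p(f(p(a), f(f(a, f(a, a)), f(a, a))))  →  p(f(p(a), f(f(a, a), f(a, a))))   [R3 at 1.2.1.2]
5. p(f(p(a), f(f(a, a), f(a, a))))  →  p(f(p(a), f(a, f(a, a))))   [R3 at 1.2.1]
6. p(f(p(a), f(a, f(a, a))))  →  p(f(p(a), f(a, a)))   [R3 at 1.2.2]
7. p(f(p(a), f(a, a)))  →  p(f(p(a), a))   [R3 at 1.2]
8. p(f(p(a), a))  →  p(p(a))   [R3 at 1]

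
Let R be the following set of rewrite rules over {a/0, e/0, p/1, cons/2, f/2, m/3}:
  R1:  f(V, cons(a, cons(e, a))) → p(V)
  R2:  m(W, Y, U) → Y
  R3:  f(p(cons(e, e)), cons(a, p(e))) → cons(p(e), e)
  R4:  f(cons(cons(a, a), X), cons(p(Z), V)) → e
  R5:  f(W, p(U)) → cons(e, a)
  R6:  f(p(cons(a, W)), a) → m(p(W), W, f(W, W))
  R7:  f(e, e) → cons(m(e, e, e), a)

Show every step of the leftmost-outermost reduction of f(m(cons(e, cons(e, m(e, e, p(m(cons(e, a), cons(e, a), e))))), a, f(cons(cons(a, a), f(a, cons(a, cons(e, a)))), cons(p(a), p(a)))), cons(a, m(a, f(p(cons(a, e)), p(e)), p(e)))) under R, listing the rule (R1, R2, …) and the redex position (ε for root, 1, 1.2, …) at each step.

p(a)

1. f(m(cons(e, cons(e, m(e, e, p(m(cons(e, a), cons(e, a), e))))), a, f(cons(cons(a, a), f(a, cons(a, cons(e, a)))), cons(p(a), p(a)))), cons(a, m(a, f(p(cons(a, e)), p(e)), p(e))))  →  f(a, cons(a, m(a, f(p(cons(a, e)), p(e)), p(e))))   [R2 at 1]
2. f(a, cons(a, m(a, f(p(cons(a, e)), p(e)), p(e))))  →  f(a, cons(a, f(p(cons(a, e)), p(e))))   [R2 at 2.2]
3. f(a, cons(a, f(p(cons(a, e)), p(e))))  →  f(a, cons(a, cons(e, a)))   [R5 at 2.2]
4. f(a, cons(a, cons(e, a)))  →  p(a)   [R1 at ε]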